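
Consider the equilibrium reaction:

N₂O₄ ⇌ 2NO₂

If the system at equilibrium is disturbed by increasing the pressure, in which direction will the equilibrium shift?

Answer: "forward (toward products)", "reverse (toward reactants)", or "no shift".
reverse (toward reactants)

Apply Le Chatelier's principle: system shifts to counteract the change.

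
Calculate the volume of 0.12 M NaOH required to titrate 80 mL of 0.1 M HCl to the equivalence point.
V_{base} = 66.7 mL

At equivalence: moles acid = moles base.
moles HCl = 0.1 M × 0.08 L = 0.008 mol
V_NaOH = 0.008 mol ÷ 0.12 M = 0.06667 L = 66.7 mL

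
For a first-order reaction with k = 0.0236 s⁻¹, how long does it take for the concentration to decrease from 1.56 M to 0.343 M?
64.18 s

From ln[A] = ln[A]₀ - k·t: t = ln([A]₀/[A])/k = ln(1.56/0.343)/0.0236 = ln(4.5481)/0.0236 = 1.5147/0.0236 = 64.18 s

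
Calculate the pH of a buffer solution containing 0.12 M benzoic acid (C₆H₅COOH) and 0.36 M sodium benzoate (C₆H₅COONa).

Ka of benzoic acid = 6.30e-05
pH = 4.68

pKa = -log(6.30e-05) = 4.20. pH = pKa + log([A⁻]/[HA]) = 4.20 + log(0.36/0.12)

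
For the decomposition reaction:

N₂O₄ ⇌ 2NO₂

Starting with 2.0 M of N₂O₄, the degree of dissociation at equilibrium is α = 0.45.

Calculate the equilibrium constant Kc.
K_c = 2.9455

x = α·[A]₀ = 0.45 × 2.0 = 0.9 M dissociated.
At eq: [N₂O₄] = 2.0 − 0.9 = 1.1 M; [NO₂] = 2x = 1.8 M.
Kc = [NO₂]²/[N₂O₄] = (1.8)²/1.1 = 2.945.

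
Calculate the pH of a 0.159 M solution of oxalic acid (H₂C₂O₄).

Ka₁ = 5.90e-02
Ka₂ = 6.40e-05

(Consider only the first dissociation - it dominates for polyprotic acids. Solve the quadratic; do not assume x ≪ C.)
pH = 1.14

x² + Ka₁·x − Ka₁·C = 0 with Ka₁ = 5.90e-02, C = 0.159.
x = (−Ka₁ + √(Ka₁² + 4·Ka₁·C))/2 = 7.1748e-02 M, so pH = 1.14.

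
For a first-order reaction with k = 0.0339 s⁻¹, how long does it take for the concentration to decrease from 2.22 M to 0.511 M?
43.33 s

From ln[A] = ln[A]₀ - k·t: t = ln([A]₀/[A])/k = ln(2.22/0.511)/0.0339 = ln(4.3444)/0.0339 = 1.4689/0.0339 = 43.33 s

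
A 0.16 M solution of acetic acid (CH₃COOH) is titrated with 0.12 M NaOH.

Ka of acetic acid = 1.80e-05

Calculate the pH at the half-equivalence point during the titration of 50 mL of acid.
pH = pKa = 4.74

At the half-equivalence point, [HA] = [A⁻], so by Henderson–Hasselbalch pH = pKa + log(1) = pKa.
pKa = −log(1.80e-05) = 4.74.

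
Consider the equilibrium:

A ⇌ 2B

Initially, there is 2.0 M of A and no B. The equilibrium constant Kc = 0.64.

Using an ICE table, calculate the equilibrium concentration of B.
[B] = 0.983 M

ICE: [A] = 2.0 − x, [B] = 2x.
Kc = (2x)²/(2.0 − x) = 0.64 ⇒ 4x² + 0.64x − 1.28 = 0.
x = (−0.64 + √(0.64² + 4·4·1.28))/(2·4) = (−0.64 + √20.89)/8 = 0.49131.
[B] = 2x = 0.983 M.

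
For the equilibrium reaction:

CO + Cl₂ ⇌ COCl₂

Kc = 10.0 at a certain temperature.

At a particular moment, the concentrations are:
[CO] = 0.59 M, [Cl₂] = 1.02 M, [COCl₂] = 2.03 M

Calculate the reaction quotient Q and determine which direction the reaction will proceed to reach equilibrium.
Q = 3.373, Q < K, reaction proceeds forward (toward products)

Q = ([COCl₂]) / ([CO] × [Cl₂])
  = ((2.03)) / ((0.59)·(1.02)) = 2.03/0.6018 = 3.373
Since Q = 3.373 < Kc = 10.0, the reaction proceeds forward (toward products) to reach equilibrium.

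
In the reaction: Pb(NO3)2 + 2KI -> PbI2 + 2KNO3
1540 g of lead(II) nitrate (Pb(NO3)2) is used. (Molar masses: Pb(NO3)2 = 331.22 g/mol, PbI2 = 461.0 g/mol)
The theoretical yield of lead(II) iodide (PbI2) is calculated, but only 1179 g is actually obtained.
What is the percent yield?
Moles of Pb(NO3)2 = 1540 g ÷ 331.22 g/mol = 4.64948 mol
Mole ratio: 1 mol PbI2 / 1 mol Pb(NO3)2
Moles of PbI2 = 4.64948 × (1/1) = 4.64948 mol
Theoretical yield = 4.64948 mol × 461.0 g/mol = 2143.4 g
Actual yield = 1179 g
Percent yield = (1179 / 2143.4) × 100% = 55.0%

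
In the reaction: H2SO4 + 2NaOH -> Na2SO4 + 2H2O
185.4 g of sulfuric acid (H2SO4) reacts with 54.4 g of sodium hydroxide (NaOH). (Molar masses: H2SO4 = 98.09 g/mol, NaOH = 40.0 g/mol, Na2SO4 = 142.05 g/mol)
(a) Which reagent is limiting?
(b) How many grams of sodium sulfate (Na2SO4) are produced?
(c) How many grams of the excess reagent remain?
(a) NaOH, (b) 96.59 g, (c) 118.7 g

Moles of H2SO4 = 185.4 g ÷ 98.09 g/mol = 1.8901 mol
Moles of NaOH = 54.4 g ÷ 40.0 g/mol = 1.36 mol
Moles ÷ coefficient: H2SO4: 1.8901/1 = 1.89, NaOH: 1.36/2 = 0.68
(a) NaOH has the smaller value, so NaOH is the limiting reagent.
(b) Moles of Na2SO4 = 1.36 mol NaOH × (1/2) = 0.68 mol; mass = 0.68 mol × 142.05 g/mol = 96.59 g
(c) H2SO4 consumed = 1.36 × (1/2) = 0.68 mol; remaining = 1.8901 − 0.68 = 1.2101 mol; mass = 1.2101 mol × 98.09 g/mol = 118.7 g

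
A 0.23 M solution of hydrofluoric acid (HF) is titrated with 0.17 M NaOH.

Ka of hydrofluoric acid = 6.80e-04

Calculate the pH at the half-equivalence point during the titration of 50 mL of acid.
pH = pKa = 3.17

At the half-equivalence point, [HA] = [A⁻], so by Henderson–Hasselbalch pH = pKa + log(1) = pKa.
pKa = −log(6.80e-04) = 3.17.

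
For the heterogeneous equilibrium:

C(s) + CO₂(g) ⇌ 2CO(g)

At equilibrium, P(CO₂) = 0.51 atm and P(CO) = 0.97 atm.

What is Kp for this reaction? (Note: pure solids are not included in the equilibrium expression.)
K_p = 1.845

Solid C is excluded.
Kp = P(CO)²/P(CO₂) = (0.97)²/0.51 = 0.9409/0.51 = 1.845.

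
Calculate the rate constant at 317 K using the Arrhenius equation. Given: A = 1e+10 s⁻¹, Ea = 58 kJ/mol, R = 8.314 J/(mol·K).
2.77e+00 s⁻¹

k = A·exp(-Ea/(R·T)) = 1e+10·exp(-58000/(8.314·317)) = 1e+10·exp(-22.0069) = 1e+10·2.7703e-10 = 2.77e+00 s⁻¹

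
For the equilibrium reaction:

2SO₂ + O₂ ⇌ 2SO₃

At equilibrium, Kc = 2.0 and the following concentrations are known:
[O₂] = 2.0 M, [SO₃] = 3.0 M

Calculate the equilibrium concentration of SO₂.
[SO₂] = 1.5000 M

Kc = ([SO₃]^2) / ([SO₂]^2 × [O₂]) = 2.0
[SO₂]^2 = (product terms)/(Kc · other reactant terms) = 9 / (2.0 · 2) = 2.25
[SO₂] = (2.25)^(1/2) = 1.5000 M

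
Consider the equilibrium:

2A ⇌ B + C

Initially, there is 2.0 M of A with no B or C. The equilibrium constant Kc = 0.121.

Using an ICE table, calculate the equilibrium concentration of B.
[B] = 0.410 M

ICE: [A] = 2.0 − 2x, [B] = [C] = x.
Kc = x²/(2.0 − 2x)² = 0.121 ⇒ √Kc = x/(2.0 − 2x).
x = √0.121·2.0/(1 + 2√0.121) = 0.34785·2.0/1.6957 = 0.41027.
[B] = x = 0.410 M.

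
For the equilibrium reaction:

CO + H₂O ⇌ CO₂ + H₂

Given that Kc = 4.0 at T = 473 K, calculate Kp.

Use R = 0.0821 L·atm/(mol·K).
K_p = 4.0000

Δn = (moles gaseous products) − (moles gaseous reactants) = 0
T = 473 K; RT = 0.0821 × 473 = 38.8333
Kp = Kc·(RT)^Δn = 4.0 × (38.8333)^0 = 4.0 × 1 = 4.0000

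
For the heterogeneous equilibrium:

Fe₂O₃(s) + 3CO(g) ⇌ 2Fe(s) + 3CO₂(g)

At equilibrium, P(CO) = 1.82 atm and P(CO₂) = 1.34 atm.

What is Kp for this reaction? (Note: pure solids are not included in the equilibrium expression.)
K_p = 0.399

Solids (Fe₂O₃, Fe) are excluded.
Kp = P(CO₂)³/P(CO)³ = (1.34)³/(1.82)³ = 2.406/6.029 = 0.399.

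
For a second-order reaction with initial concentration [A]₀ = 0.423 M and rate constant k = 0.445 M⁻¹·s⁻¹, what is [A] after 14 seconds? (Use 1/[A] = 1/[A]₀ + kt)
0.1164 M

1/[A] = 1/[A]₀ + k·t = 1/0.423 + (0.445)·(14) = 2.3641 + 6.2300 = 8.5941
[A] = 1/8.5941 = 0.1164 M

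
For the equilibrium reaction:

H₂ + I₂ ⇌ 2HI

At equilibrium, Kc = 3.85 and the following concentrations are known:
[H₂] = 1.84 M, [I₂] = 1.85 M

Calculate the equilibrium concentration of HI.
[HI] = 3.6201 M

Kc = ([HI]^2) / ([H₂] × [I₂]) = 3.85
[HI]^2 = Kc · (reactant terms)/(other product terms) = 3.85 · 3.404 / 1 = 13.105
[HI] = (13.105)^(1/2) = 3.6201 M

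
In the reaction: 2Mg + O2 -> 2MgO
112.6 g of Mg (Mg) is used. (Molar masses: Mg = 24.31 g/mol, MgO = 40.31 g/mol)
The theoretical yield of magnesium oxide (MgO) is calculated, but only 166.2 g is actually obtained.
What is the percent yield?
Moles of Mg = 112.6 g ÷ 24.31 g/mol = 4.63184 mol
Mole ratio: 2 mol MgO / 2 mol Mg
Moles of MgO = 4.63184 × (2/2) = 4.63184 mol
Theoretical yield = 4.63184 mol × 40.31 g/mol = 186.71 g
Actual yield = 166.2 g
Percent yield = (166.2 / 186.71) × 100% = 89.0%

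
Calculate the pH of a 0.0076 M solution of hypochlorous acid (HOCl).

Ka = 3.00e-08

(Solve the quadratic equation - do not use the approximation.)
pH = 4.82

x² + Ka×x - Ka×C = 0. Using quadratic formula: [H⁺] = 1.5085e-05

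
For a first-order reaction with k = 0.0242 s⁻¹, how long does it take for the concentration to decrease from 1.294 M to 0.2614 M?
66.09 s

From ln[A] = ln[A]₀ - k·t: t = ln([A]₀/[A])/k = ln(1.294/0.2614)/0.0242 = ln(4.9503)/0.0242 = 1.5994/0.0242 = 66.09 s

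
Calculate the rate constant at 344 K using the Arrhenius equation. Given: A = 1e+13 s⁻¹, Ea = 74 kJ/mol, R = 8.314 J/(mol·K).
5.80e+01 s⁻¹

k = A·exp(-Ea/(R·T)) = 1e+13·exp(-74000/(8.314·344)) = 1e+13·exp(-25.8740) = 1e+13·5.7953e-12 = 5.80e+01 s⁻¹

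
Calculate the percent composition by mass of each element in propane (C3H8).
C: 81.72%, H: 18.29%

Molar mass of C3H8 = 44.09 g/mol
% C = (3 × 12.01) / 44.09 × 100% = 36.03 / 44.09 × 100% = 81.72%
% H = (8 × 1.008) / 44.09 × 100% = 8.064 / 44.09 × 100% = 18.29%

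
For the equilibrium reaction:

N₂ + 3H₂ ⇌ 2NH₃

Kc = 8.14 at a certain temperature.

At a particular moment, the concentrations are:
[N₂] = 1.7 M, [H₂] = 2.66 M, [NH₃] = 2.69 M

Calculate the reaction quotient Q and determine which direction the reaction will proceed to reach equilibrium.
Q = 0.226, Q < K, reaction proceeds forward (toward products)

Q = ([NH₃]^2) / ([N₂] × [H₂]^3)
  = ((2.69)^2) / ((1.7)·(2.66)^3) = 7.2361/31.996 = 0.2262
Since Q = 0.2262 < Kc = 8.14, the reaction proceeds forward (toward products) to reach equilibrium.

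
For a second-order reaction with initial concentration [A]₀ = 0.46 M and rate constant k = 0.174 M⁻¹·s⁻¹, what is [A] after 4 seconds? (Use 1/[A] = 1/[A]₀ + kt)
0.3484 M

1/[A] = 1/[A]₀ + k·t = 1/0.46 + (0.174)·(4) = 2.1739 + 0.6960 = 2.8699
[A] = 1/2.8699 = 0.3484 M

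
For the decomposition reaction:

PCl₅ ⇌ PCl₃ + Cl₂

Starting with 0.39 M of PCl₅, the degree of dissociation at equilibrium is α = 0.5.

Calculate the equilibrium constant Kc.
K_c = 0.1950

x = α·[A]₀ = 0.5 × 0.39 = 0.195 M dissociated.
At eq: [PCl₅] = 0.39 − 0.195 = 0.195 M; [PCl₃] = [Cl₂] = x = 0.195 M.
Kc = [PCl₃][Cl₂]/[PCl₅] = (0.195)²/0.195 = 0.195.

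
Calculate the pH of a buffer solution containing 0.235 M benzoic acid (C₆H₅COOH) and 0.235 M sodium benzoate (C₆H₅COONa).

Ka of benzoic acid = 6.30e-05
pH = 4.20

pKa = -log(6.30e-05) = 4.20. pH = pKa + log([A⁻]/[HA]) = 4.20 + log(0.235/0.235)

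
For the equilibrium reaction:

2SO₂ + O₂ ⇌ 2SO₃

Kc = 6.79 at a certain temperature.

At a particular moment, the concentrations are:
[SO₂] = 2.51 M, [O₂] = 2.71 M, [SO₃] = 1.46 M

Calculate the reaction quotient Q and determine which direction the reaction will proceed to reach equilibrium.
Q = 0.125, Q < K, reaction proceeds forward (toward products)

Q = ([SO₃]^2) / ([SO₂]^2 × [O₂])
  = ((1.46)^2) / ((2.51)^2·(2.71)) = 2.1316/17.073 = 0.1249
Since Q = 0.1249 < Kc = 6.79, the reaction proceeds forward (toward products) to reach equilibrium.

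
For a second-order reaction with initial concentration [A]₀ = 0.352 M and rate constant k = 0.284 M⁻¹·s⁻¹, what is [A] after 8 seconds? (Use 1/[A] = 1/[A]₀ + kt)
0.1956 M

1/[A] = 1/[A]₀ + k·t = 1/0.352 + (0.284)·(8) = 2.8409 + 2.2720 = 5.1129
[A] = 1/5.1129 = 0.1956 M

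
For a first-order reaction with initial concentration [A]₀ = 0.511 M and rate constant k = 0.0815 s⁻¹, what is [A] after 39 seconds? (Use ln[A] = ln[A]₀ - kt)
0.0213 M

ln[A] = ln[A]₀ - k·t = ln(0.511) - (0.0815)·(39) = -0.6714 - 3.1785 = -3.8499
[A] = e^(-3.8499) = 0.0213 M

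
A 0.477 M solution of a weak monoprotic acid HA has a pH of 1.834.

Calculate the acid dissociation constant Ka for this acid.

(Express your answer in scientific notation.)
K_a = 4.65e-04

[H⁺] = 10^(−pH) = 10^(−1.834) = 1.466e-02 M. For HA ⇌ H⁺ + A⁻, Ka = x²/(C − x) = (1.466e-02)²/(0.477 − 1.466e-02) = 4.65e-04.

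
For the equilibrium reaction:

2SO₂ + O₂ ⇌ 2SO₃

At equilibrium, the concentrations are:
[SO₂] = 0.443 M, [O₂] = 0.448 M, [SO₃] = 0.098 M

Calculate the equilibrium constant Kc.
K_c = 0.1092

Kc = ([SO₃]^2) / ([SO₂]^2 × [O₂])
   = ((0.098)^2) / ((0.443)^2·(0.448))
   = 0.009604 / 0.08792 = 0.1092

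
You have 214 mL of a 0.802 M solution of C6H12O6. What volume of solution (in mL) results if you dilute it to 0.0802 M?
Using M₁V₁ = M₂V₂:
0.802 × 214 = 0.0802 × V₂
V₂ = (0.802 × 214) / 0.0802 = 2140 mL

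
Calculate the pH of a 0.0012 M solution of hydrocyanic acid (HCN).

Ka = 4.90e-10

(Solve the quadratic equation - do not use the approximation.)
pH = 6.12

x² + Ka×x - Ka×C = 0. Using quadratic formula: [H⁺] = 7.6657e-07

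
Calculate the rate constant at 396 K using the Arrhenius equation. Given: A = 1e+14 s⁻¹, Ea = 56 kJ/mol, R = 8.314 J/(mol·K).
4.10e+06 s⁻¹

k = A·exp(-Ea/(R·T)) = 1e+14·exp(-56000/(8.314·396)) = 1e+14·exp(-17.0092) = 1e+14·4.1022e-08 = 4.10e+06 s⁻¹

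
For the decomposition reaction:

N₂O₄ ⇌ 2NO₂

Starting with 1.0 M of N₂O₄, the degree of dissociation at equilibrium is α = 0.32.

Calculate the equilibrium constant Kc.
K_c = 0.6024

x = α·[A]₀ = 0.32 × 1.0 = 0.32 M dissociated.
At eq: [N₂O₄] = 1.0 − 0.32 = 0.68 M; [NO₂] = 2x = 0.64 M.
Kc = [NO₂]²/[N₂O₄] = (0.64)²/0.68 = 0.6024.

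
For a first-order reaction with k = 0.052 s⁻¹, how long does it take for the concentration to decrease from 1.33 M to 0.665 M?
13.33 s

From ln[A] = ln[A]₀ - k·t: t = ln([A]₀/[A])/k = ln(1.33/0.665)/0.052 = ln(2.0000)/0.052 = 0.6931/0.052 = 13.33 s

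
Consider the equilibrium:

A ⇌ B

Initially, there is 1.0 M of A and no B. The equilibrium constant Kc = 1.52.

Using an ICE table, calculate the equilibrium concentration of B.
[B] = 0.603 M

ICE: [A] = 1.0 − x, [B] = x.
Kc = x/(1.0 − x) = 1.52 ⇒ x = 1.52·1.0/(1 + 1.52) = 1.52/2.52 = 0.6032.
[B] = x = 0.603 M.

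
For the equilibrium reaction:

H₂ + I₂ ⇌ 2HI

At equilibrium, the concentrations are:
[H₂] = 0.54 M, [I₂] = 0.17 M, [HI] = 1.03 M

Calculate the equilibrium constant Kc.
K_c = 11.5566

Kc = ([HI]^2) / ([H₂] × [I₂])
   = ((1.03)^2) / ((0.54)·(0.17))
   = 1.0609 / 0.0918 = 11.5566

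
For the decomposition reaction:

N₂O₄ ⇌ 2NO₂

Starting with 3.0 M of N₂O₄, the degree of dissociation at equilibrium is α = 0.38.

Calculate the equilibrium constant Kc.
K_c = 2.7948

x = α·[A]₀ = 0.38 × 3.0 = 1.14 M dissociated.
At eq: [N₂O₄] = 3.0 − 1.14 = 1.86 M; [NO₂] = 2x = 2.28 M.
Kc = [NO₂]²/[N₂O₄] = (2.28)²/1.86 = 2.795.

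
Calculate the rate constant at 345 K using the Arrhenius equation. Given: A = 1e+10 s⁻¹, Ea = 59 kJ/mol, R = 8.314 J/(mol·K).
1.17e+01 s⁻¹

k = A·exp(-Ea/(R·T)) = 1e+10·exp(-59000/(8.314·345)) = 1e+10·exp(-20.5695) = 1e+10·1.1663e-09 = 1.17e+01 s⁻¹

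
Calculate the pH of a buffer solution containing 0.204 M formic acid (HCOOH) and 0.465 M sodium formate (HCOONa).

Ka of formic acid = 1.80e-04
pH = 4.10

pKa = -log(1.80e-04) = 3.74. pH = pKa + log([A⁻]/[HA]) = 3.74 + log(0.465/0.204)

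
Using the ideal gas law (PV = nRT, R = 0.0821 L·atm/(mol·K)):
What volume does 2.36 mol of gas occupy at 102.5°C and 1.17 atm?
T = 102.5°C + 273.15 = 375.65 K
V = nRT/P = (2.36 × 0.0821 × 375.65) / 1.17
V = 62.21 L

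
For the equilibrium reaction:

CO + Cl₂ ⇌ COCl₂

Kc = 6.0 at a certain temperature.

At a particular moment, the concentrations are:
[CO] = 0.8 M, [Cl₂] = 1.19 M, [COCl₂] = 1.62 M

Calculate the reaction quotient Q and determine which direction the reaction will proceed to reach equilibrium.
Q = 1.702, Q < K, reaction proceeds forward (toward products)

Q = ([COCl₂]) / ([CO] × [Cl₂])
  = ((1.62)) / ((0.8)·(1.19)) = 1.62/0.952 = 1.702
Since Q = 1.702 < Kc = 6.0, the reaction proceeds forward (toward products) to reach equilibrium.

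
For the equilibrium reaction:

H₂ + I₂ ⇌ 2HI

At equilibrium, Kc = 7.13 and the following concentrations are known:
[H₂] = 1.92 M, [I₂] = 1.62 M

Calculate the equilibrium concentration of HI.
[HI] = 4.7093 M

Kc = ([HI]^2) / ([H₂] × [I₂]) = 7.13
[HI]^2 = Kc · (reactant terms)/(other product terms) = 7.13 · 3.1104 / 1 = 22.177
[HI] = (22.177)^(1/2) = 4.7093 M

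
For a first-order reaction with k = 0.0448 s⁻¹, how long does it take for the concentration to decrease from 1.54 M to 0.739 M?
16.39 s

From ln[A] = ln[A]₀ - k·t: t = ln([A]₀/[A])/k = ln(1.54/0.739)/0.0448 = ln(2.0839)/0.0448 = 0.7342/0.0448 = 16.39 s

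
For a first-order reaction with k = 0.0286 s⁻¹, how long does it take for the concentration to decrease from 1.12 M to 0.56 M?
24.24 s

From ln[A] = ln[A]₀ - k·t: t = ln([A]₀/[A])/k = ln(1.12/0.56)/0.0286 = ln(2.0000)/0.0286 = 0.6931/0.0286 = 24.24 s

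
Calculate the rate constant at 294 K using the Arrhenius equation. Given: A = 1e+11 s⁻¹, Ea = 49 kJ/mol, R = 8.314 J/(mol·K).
1.97e+02 s⁻¹

k = A·exp(-Ea/(R·T)) = 1e+11·exp(-49000/(8.314·294)) = 1e+11·exp(-20.0465) = 1e+11·1.9675e-09 = 1.97e+02 s⁻¹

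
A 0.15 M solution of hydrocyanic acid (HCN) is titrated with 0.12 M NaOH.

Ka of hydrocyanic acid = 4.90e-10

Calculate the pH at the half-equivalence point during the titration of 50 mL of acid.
pH = pKa = 9.31

At the half-equivalence point, [HA] = [A⁻], so by Henderson–Hasselbalch pH = pKa + log(1) = pKa.
pKa = −log(4.90e-10) = 9.31.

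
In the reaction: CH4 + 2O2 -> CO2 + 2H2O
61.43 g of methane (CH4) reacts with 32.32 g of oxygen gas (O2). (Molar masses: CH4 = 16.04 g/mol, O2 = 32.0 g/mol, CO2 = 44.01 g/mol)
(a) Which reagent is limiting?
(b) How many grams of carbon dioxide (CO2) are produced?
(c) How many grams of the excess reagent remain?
(a) O2, (b) 22.23 g, (c) 53.33 g

Moles of CH4 = 61.43 g ÷ 16.04 g/mol = 3.8298 mol
Moles of O2 = 32.32 g ÷ 32.0 g/mol = 1.01 mol
Moles ÷ coefficient: CH4: 3.8298/1 = 3.83, O2: 1.01/2 = 0.505
(a) O2 has the smaller value, so O2 is the limiting reagent.
(b) Moles of CO2 = 1.01 mol O2 × (1/2) = 0.505 mol; mass = 0.505 mol × 44.01 g/mol = 22.23 g
(c) CH4 consumed = 1.01 × (1/2) = 0.505 mol; remaining = 3.8298 − 0.505 = 3.3248 mol; mass = 3.3248 mol × 16.04 g/mol = 53.33 g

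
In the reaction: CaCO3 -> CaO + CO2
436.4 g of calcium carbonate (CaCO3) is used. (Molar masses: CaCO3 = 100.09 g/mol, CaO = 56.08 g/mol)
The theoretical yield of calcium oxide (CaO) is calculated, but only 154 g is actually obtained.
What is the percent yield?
Moles of CaCO3 = 436.4 g ÷ 100.09 g/mol = 4.36008 mol
Mole ratio: 1 mol CaO / 1 mol CaCO3
Moles of CaO = 4.36008 × (1/1) = 4.36008 mol
Theoretical yield = 4.36008 mol × 56.08 g/mol = 244.51 g
Actual yield = 154 g
Percent yield = (154 / 244.51) × 100% = 63.0%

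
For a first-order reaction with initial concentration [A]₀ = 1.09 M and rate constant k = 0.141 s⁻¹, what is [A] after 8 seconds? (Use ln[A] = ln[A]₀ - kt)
0.3528 M

ln[A] = ln[A]₀ - k·t = ln(1.09) - (0.141)·(8) = 0.0862 - 1.1280 = -1.0418
[A] = e^(-1.0418) = 0.3528 M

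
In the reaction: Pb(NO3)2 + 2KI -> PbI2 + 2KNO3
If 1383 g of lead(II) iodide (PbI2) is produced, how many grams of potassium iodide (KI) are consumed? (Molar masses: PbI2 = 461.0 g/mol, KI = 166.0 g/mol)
Moles of PbI2 = 1383 g ÷ 461.0 g/mol = 3 mol
Mole ratio: 2 mol KI / 1 mol PbI2
Moles of KI = 3 × (2/1) = 6 mol
Mass of KI = 6 mol × 166.0 g/mol = 996 g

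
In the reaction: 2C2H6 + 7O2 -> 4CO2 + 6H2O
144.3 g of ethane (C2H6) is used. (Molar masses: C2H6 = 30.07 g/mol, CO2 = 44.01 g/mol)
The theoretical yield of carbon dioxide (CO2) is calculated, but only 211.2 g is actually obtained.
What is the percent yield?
Moles of C2H6 = 144.3 g ÷ 30.07 g/mol = 4.7988 mol
Mole ratio: 4 mol CO2 / 2 mol C2H6
Moles of CO2 = 4.7988 × (4/2) = 9.59761 mol
Theoretical yield = 9.59761 mol × 44.01 g/mol = 422.39 g
Actual yield = 211.2 g
Percent yield = (211.2 / 422.39) × 100% = 50.0%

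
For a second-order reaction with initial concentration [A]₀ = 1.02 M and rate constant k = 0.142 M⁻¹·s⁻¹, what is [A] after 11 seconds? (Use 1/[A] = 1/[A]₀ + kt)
0.3933 M

1/[A] = 1/[A]₀ + k·t = 1/1.02 + (0.142)·(11) = 0.9804 + 1.5620 = 2.5424
[A] = 1/2.5424 = 0.3933 M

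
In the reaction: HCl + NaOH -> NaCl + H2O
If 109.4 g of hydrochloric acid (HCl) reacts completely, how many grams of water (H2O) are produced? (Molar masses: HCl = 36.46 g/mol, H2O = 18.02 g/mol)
Moles of HCl = 109.4 g ÷ 36.46 g/mol = 3.00055 mol
Mole ratio: 1 mol H2O / 1 mol HCl
Moles of H2O = 3.00055 × (1/1) = 3.00055 mol
Mass of H2O = 3.00055 mol × 18.02 g/mol = 54.07 g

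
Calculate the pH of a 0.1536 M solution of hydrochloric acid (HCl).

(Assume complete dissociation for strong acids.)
pH = 0.81

[H⁺] = 0.1536 M for strong acid. pH = -log[H⁺] = -log(0.1536)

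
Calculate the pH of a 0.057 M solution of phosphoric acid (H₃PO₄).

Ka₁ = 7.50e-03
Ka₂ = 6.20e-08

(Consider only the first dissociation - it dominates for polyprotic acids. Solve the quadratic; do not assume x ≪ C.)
pH = 1.76

x² + Ka₁·x − Ka₁·C = 0 with Ka₁ = 7.50e-03, C = 0.057.
x = (−Ka₁ + √(Ka₁² + 4·Ka₁·C))/2 = 1.7263e-02 M, so pH = 1.76.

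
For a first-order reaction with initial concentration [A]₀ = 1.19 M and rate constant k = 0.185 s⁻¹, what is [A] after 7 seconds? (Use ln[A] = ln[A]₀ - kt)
0.3259 M

ln[A] = ln[A]₀ - k·t = ln(1.19) - (0.185)·(7) = 0.1740 - 1.2950 = -1.1210
[A] = e^(-1.1210) = 0.3259 M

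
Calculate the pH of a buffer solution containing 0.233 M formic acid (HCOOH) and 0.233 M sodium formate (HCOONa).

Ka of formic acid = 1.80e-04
pH = 3.74

pKa = -log(1.80e-04) = 3.74. pH = pKa + log([A⁻]/[HA]) = 3.74 + log(0.233/0.233)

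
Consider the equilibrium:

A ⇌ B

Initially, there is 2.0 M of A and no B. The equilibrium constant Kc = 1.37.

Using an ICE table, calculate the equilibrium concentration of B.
[B] = 1.156 M

ICE: [A] = 2.0 − x, [B] = x.
Kc = x/(2.0 − x) = 1.37 ⇒ x = 1.37·2.0/(1 + 1.37) = 2.74/2.37 = 1.156.
[B] = x = 1.156 M.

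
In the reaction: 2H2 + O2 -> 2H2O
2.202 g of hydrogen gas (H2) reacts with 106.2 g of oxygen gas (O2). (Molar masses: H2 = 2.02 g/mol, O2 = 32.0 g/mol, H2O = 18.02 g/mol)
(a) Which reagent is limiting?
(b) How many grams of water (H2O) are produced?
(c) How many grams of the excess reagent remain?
(a) H2, (b) 19.64 g, (c) 88.76 g

Moles of H2 = 2.202 g ÷ 2.02 g/mol = 1.0901 mol
Moles of O2 = 106.2 g ÷ 32.0 g/mol = 3.31875 mol
Moles ÷ coefficient: H2: 1.0901/2 = 0.545, O2: 3.31875/1 = 3.319
(a) H2 has the smaller value, so H2 is the limiting reagent.
(b) Moles of H2O = 1.0901 mol H2 × (2/2) = 1.0901 mol; mass = 1.0901 mol × 18.02 g/mol = 19.64 g
(c) O2 consumed = 1.0901 × (1/2) = 0.54505 mol; remaining = 3.31875 − 0.54505 = 2.7737 mol; mass = 2.7737 mol × 32.0 g/mol = 88.76 g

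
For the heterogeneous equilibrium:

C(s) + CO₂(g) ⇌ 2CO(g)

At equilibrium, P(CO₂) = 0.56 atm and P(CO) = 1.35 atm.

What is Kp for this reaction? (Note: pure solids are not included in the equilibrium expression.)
K_p = 3.254

Solid C is excluded.
Kp = P(CO)²/P(CO₂) = (1.35)²/0.56 = 1.823/0.56 = 3.254.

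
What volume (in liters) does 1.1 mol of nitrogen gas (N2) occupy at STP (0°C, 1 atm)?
At STP, 1 mol of gas occupies 22.4 L
Volume = 1.1 mol × 22.4 L/mol = 24.64 L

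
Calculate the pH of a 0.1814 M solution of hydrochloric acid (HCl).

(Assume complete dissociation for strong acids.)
pH = 0.74

[H⁺] = 0.1814 M for strong acid. pH = -log[H⁺] = -log(0.1814)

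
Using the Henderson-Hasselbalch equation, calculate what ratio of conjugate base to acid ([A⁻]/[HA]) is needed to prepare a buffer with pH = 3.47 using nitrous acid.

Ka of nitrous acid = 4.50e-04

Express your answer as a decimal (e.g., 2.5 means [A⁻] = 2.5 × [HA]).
[A⁻]/[HA] = 1.328

pKa = −log(4.50e-04) = 3.3468. pH = pKa + log([A⁻]/[HA]). 3.47 = 3.3468 + log(ratio). log(ratio) = 3.47 − 3.3468 = 0.1232. ratio = 10^(0.1232) = 1.328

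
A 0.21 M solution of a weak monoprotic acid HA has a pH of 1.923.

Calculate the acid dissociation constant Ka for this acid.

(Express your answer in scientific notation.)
K_a = 7.20e-04

[H⁺] = 10^(−pH) = 10^(−1.923) = 1.194e-02 M. For HA ⇌ H⁺ + A⁻, Ka = x²/(C − x) = (1.194e-02)²/(0.21 − 1.194e-02) = 7.20e-04.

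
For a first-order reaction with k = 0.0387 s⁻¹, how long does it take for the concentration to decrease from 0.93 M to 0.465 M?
17.91 s

From ln[A] = ln[A]₀ - k·t: t = ln([A]₀/[A])/k = ln(0.93/0.465)/0.0387 = ln(2.0000)/0.0387 = 0.6931/0.0387 = 17.91 s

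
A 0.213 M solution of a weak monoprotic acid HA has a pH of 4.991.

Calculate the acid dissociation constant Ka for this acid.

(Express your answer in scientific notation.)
K_a = 4.89e-10

[H⁺] = 10^(−pH) = 10^(−4.991) = 1.021e-05 M. For HA ⇌ H⁺ + A⁻, Ka = x²/(C − x) = (1.021e-05)²/(0.213 − 1.021e-05) = 4.89e-10.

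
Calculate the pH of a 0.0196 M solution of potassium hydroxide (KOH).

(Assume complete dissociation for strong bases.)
pH = 12.29

[OH⁻] = 0.0196 M for strong base. pOH = -log[OH⁻] = 1.71, pH = 14 - pOH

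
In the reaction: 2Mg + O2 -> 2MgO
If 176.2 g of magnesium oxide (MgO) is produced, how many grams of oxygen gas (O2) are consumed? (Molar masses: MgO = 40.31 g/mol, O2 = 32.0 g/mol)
Moles of MgO = 176.2 g ÷ 40.31 g/mol = 4.37112 mol
Mole ratio: 1 mol O2 / 2 mol MgO
Moles of O2 = 4.37112 × (1/2) = 2.18556 mol
Mass of O2 = 2.18556 mol × 32.0 g/mol = 69.94 g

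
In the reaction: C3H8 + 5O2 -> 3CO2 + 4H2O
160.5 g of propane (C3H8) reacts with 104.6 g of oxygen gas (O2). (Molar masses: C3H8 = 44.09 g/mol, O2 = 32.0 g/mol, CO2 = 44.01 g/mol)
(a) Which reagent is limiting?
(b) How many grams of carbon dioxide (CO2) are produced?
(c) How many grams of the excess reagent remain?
(a) O2, (b) 86.31 g, (c) 131.7 g

Moles of C3H8 = 160.5 g ÷ 44.09 g/mol = 3.64028 mol
Moles of O2 = 104.6 g ÷ 32.0 g/mol = 3.26875 mol
Moles ÷ coefficient: C3H8: 3.64028/1 = 3.64, O2: 3.26875/5 = 0.6537
(a) O2 has the smaller value, so O2 is the limiting reagent.
(b) Moles of CO2 = 3.26875 mol O2 × (3/5) = 1.96125 mol; mass = 1.96125 mol × 44.01 g/mol = 86.31 g
(c) C3H8 consumed = 3.26875 × (1/5) = 0.65375 mol; remaining = 3.64028 − 0.65375 = 2.98653 mol; mass = 2.98653 mol × 44.09 g/mol = 131.7 g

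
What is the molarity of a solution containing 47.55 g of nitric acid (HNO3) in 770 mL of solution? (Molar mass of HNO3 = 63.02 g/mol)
Moles of HNO3 = 47.55 g ÷ 63.02 g/mol = 0.754522 mol
Volume = 770 mL = 0.77 L
Molarity = 0.754522 mol ÷ 0.77 L = 0.9799 M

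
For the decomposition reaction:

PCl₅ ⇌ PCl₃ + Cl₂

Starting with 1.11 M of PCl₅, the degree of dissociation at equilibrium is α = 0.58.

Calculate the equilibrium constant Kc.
K_c = 0.8891

x = α·[A]₀ = 0.58 × 1.11 = 0.6438 M dissociated.
At eq: [PCl₅] = 1.11 − 0.6438 = 0.4662 M; [PCl₃] = [Cl₂] = x = 0.6438 M.
Kc = [PCl₃][Cl₂]/[PCl₅] = (0.6438)²/0.4662 = 0.8891.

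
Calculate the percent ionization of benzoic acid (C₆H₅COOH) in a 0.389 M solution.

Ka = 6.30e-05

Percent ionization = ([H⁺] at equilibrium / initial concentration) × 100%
Percent ionization = 1.26%

Let x = [H⁺]. Ka = x²/(C - x) ⇒ x² + (6.30e-05)x - (6.30e-05)(0.389) = 0. x = 4.9191e-03. Percent = (4.9191e-03/0.389) × 100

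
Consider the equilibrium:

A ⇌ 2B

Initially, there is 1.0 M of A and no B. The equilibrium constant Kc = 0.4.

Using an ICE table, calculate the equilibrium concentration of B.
[B] = 0.540 M

ICE: [A] = 1.0 − x, [B] = 2x.
Kc = (2x)²/(1.0 − x) = 0.4 ⇒ 4x² + 0.4x − 0.4 = 0.
x = (−0.4 + √(0.4² + 4·4·0.4))/(2·4) = (−0.4 + √6.56)/8 = 0.27016.
[B] = 2x = 0.540 M.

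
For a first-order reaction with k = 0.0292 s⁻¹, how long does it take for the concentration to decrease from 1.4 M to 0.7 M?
23.74 s

From ln[A] = ln[A]₀ - k·t: t = ln([A]₀/[A])/k = ln(1.4/0.7)/0.0292 = ln(2.0000)/0.0292 = 0.6931/0.0292 = 23.74 s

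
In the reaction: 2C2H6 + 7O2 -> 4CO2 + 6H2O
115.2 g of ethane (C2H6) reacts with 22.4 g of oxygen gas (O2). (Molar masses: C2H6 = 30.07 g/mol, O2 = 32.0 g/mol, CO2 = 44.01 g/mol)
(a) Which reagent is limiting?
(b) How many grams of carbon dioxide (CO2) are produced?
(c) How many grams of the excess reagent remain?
(a) O2, (b) 17.6 g, (c) 109.2 g

Moles of C2H6 = 115.2 g ÷ 30.07 g/mol = 3.83106 mol
Moles of O2 = 22.4 g ÷ 32.0 g/mol = 0.7 mol
Moles ÷ coefficient: C2H6: 3.83106/2 = 1.916, O2: 0.7/7 = 0.1
(a) O2 has the smaller value, so O2 is the limiting reagent.
(b) Moles of CO2 = 0.7 mol O2 × (4/7) = 0.4 mol; mass = 0.4 mol × 44.01 g/mol = 17.6 g
(c) C2H6 consumed = 0.7 × (2/7) = 0.2 mol; remaining = 3.83106 − 0.2 = 3.63106 mol; mass = 3.63106 mol × 30.07 g/mol = 109.2 g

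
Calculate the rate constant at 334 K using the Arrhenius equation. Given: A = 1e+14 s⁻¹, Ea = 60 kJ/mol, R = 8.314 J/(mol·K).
4.13e+04 s⁻¹

k = A·exp(-Ea/(R·T)) = 1e+14·exp(-60000/(8.314·334)) = 1e+14·exp(-21.6070) = 1e+14·4.1323e-10 = 4.13e+04 s⁻¹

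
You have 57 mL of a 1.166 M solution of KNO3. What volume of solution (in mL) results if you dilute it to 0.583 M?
Using M₁V₁ = M₂V₂:
1.166 × 57 = 0.583 × V₂
V₂ = (1.166 × 57) / 0.583 = 114 mL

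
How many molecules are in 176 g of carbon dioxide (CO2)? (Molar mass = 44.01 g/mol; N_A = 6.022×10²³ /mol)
Moles = 176 g ÷ 44.01 g/mol = 3.99909 mol
Molecules = 3.99909 mol × 6.022×10²³ /mol = 2.408e+24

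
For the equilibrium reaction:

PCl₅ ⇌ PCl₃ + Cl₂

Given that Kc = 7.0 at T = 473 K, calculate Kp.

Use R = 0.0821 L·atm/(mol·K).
K_p = 271.8331

Δn = (moles gaseous products) − (moles gaseous reactants) = 1
T = 473 K; RT = 0.0821 × 473 = 38.8333
Kp = Kc·(RT)^Δn = 7.0 × (38.8333)^1 = 7.0 × 38.8333 = 271.8331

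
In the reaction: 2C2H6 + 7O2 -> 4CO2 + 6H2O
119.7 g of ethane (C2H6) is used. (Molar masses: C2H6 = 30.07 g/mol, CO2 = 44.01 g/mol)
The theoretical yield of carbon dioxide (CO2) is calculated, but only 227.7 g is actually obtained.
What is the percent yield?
Moles of C2H6 = 119.7 g ÷ 30.07 g/mol = 3.98071 mol
Mole ratio: 4 mol CO2 / 2 mol C2H6
Moles of CO2 = 3.98071 × (4/2) = 7.96142 mol
Theoretical yield = 7.96142 mol × 44.01 g/mol = 350.38 g
Actual yield = 227.7 g
Percent yield = (227.7 / 350.38) × 100% = 65.0%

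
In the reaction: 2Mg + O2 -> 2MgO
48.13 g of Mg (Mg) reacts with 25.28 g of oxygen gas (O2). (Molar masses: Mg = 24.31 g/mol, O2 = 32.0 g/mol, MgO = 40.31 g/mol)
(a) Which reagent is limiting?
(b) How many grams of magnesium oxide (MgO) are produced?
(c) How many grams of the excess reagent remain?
(a) O2, (b) 63.69 g, (c) 9.72 g

Moles of Mg = 48.13 g ÷ 24.31 g/mol = 1.97984 mol
Moles of O2 = 25.28 g ÷ 32.0 g/mol = 0.79 mol
Moles ÷ coefficient: Mg: 1.97984/2 = 0.9899, O2: 0.79/1 = 0.79
(a) O2 has the smaller value, so O2 is the limiting reagent.
(b) Moles of MgO = 0.79 mol O2 × (2/1) = 1.58 mol; mass = 1.58 mol × 40.31 g/mol = 63.69 g
(c) Mg consumed = 0.79 × (2/1) = 1.58 mol; remaining = 1.97984 − 1.58 = 0.399844 mol; mass = 0.399844 mol × 24.31 g/mol = 9.72 g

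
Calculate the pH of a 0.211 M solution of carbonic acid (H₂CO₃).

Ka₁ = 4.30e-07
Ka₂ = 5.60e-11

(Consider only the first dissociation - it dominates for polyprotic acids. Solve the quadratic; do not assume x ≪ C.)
pH = 3.52

x² + Ka₁·x − Ka₁·C = 0 with Ka₁ = 4.30e-07, C = 0.211.
x = (−Ka₁ + √(Ka₁² + 4·Ka₁·C))/2 = 3.0100e-04 M, so pH = 3.52.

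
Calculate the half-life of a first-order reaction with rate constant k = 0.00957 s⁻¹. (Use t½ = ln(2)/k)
72.43 s

t½ = ln(2)/k = 0.6931/0.00957 = 72.43 s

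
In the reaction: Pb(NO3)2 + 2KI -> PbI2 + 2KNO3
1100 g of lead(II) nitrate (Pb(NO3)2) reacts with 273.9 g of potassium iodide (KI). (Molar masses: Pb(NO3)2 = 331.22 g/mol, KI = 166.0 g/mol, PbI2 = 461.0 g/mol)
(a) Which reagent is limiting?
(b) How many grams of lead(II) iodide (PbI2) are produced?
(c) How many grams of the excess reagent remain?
(a) KI, (b) 380.3 g, (c) 826.7 g

Moles of Pb(NO3)2 = 1100 g ÷ 331.22 g/mol = 3.32106 mol
Moles of KI = 273.9 g ÷ 166.0 g/mol = 1.65 mol
Moles ÷ coefficient: Pb(NO3)2: 3.32106/1 = 3.321, KI: 1.65/2 = 0.825
(a) KI has the smaller value, so KI is the limiting reagent.
(b) Moles of PbI2 = 1.65 mol KI × (1/2) = 0.825 mol; mass = 0.825 mol × 461.0 g/mol = 380.3 g
(c) Pb(NO3)2 consumed = 1.65 × (1/2) = 0.825 mol; remaining = 3.32106 − 0.825 = 2.49606 mol; mass = 2.49606 mol × 331.22 g/mol = 826.7 g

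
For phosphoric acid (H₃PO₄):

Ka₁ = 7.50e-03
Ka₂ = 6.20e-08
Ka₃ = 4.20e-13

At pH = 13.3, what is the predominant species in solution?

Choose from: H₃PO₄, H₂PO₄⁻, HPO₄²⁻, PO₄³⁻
PO₄³⁻

pKa1 = 2.12, pKa2 = 7.21, pKa3 = 12.38. Each pKa is the crossover between adjacent species; pH = 13.3 lies in the region where PO₄³⁻ predominates.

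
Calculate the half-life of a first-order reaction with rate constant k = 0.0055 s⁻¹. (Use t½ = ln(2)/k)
126.03 s

t½ = ln(2)/k = 0.6931/0.0055 = 126.03 s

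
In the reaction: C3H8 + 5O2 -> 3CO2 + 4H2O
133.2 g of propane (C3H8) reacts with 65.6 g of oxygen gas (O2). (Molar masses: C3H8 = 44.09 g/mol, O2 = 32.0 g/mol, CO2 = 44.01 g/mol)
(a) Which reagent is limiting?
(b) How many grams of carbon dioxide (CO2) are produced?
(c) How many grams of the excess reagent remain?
(a) O2, (b) 54.13 g, (c) 115.1 g

Moles of C3H8 = 133.2 g ÷ 44.09 g/mol = 3.02109 mol
Moles of O2 = 65.6 g ÷ 32.0 g/mol = 2.05 mol
Moles ÷ coefficient: C3H8: 3.02109/1 = 3.021, O2: 2.05/5 = 0.41
(a) O2 has the smaller value, so O2 is the limiting reagent.
(b) Moles of CO2 = 2.05 mol O2 × (3/5) = 1.23 mol; mass = 1.23 mol × 44.01 g/mol = 54.13 g
(c) C3H8 consumed = 2.05 × (1/5) = 0.41 mol; remaining = 3.02109 − 0.41 = 2.61109 mol; mass = 2.61109 mol × 44.09 g/mol = 115.1 g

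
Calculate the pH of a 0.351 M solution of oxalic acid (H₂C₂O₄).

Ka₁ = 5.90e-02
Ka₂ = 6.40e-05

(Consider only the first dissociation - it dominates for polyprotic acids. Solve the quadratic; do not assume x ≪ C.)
pH = 0.93

x² + Ka₁·x − Ka₁·C = 0 with Ka₁ = 5.90e-02, C = 0.351.
x = (−Ka₁ + √(Ka₁² + 4·Ka₁·C))/2 = 1.1740e-01 M, so pH = 0.93.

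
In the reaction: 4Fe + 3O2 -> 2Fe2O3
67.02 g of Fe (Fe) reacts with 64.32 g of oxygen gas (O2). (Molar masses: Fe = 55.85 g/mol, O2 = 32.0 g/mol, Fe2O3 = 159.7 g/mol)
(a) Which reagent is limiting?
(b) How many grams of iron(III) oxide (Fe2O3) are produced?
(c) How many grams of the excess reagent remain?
(a) Fe, (b) 95.82 g, (c) 35.52 g

Moles of Fe = 67.02 g ÷ 55.85 g/mol = 1.2 mol
Moles of O2 = 64.32 g ÷ 32.0 g/mol = 2.01 mol
Moles ÷ coefficient: Fe: 1.2/4 = 0.3, O2: 2.01/3 = 0.67
(a) Fe has the smaller value, so Fe is the limiting reagent.
(b) Moles of Fe2O3 = 1.2 mol Fe × (2/4) = 0.6 mol; mass = 0.6 mol × 159.7 g/mol = 95.82 g
(c) O2 consumed = 1.2 × (3/4) = 0.9 mol; remaining = 2.01 − 0.9 = 1.11 mol; mass = 1.11 mol × 32.0 g/mol = 35.52 g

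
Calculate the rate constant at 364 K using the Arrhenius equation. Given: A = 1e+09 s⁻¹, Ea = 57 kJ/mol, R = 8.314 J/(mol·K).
6.61e+00 s⁻¹

k = A·exp(-Ea/(R·T)) = 1e+09·exp(-57000/(8.314·364)) = 1e+09·exp(-18.8349) = 1e+09·6.6085e-09 = 6.61e+00 s⁻¹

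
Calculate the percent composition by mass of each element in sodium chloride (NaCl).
Na: 39.34%, Cl: 60.66%

Molar mass of NaCl = 58.44 g/mol
% Na = (1 × 22.99) / 58.44 × 100% = 22.99 / 58.44 × 100% = 39.34%
% Cl = (1 × 35.45) / 58.44 × 100% = 35.45 / 58.44 × 100% = 60.66%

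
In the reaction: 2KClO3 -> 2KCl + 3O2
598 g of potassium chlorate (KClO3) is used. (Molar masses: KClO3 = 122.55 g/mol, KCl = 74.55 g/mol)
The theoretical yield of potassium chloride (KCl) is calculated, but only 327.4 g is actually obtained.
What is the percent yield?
Moles of KClO3 = 598 g ÷ 122.55 g/mol = 4.87964 mol
Mole ratio: 2 mol KCl / 2 mol KClO3
Moles of KCl = 4.87964 × (2/2) = 4.87964 mol
Theoretical yield = 4.87964 mol × 74.55 g/mol = 363.78 g
Actual yield = 327.4 g
Percent yield = (327.4 / 363.78) × 100% = 90.0%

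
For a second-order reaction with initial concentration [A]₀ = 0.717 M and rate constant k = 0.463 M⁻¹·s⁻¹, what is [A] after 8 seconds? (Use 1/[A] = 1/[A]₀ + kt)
0.1961 M

1/[A] = 1/[A]₀ + k·t = 1/0.717 + (0.463)·(8) = 1.3947 + 3.7040 = 5.0987
[A] = 1/5.0987 = 0.1961 M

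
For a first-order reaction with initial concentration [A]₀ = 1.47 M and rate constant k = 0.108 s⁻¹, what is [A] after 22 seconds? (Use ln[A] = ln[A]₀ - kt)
0.1366 M

ln[A] = ln[A]₀ - k·t = ln(1.47) - (0.108)·(22) = 0.3853 - 2.3760 = -1.9907
[A] = e^(-1.9907) = 0.1366 M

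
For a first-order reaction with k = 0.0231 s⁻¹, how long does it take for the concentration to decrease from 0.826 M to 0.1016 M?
90.72 s

From ln[A] = ln[A]₀ - k·t: t = ln([A]₀/[A])/k = ln(0.826/0.1016)/0.0231 = ln(8.1299)/0.0231 = 2.0956/0.0231 = 90.72 s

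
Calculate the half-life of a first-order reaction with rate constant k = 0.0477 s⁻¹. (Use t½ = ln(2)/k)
14.53 s

t½ = ln(2)/k = 0.6931/0.0477 = 14.53 s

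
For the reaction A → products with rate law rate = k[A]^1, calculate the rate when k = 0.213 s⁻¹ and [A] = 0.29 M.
0.06177 M/s

rate = k·[A]^1 = 0.213·(0.29)^1 = 0.213·0.29 = 0.06177 M/s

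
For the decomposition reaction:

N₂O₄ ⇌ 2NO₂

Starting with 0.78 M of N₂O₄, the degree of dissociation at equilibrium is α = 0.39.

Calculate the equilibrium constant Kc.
K_c = 0.7780

x = α·[A]₀ = 0.39 × 0.78 = 0.3042 M dissociated.
At eq: [N₂O₄] = 0.78 − 0.3042 = 0.4758 M; [NO₂] = 2x = 0.6084 M.
Kc = [NO₂]²/[N₂O₄] = (0.6084)²/0.4758 = 0.778.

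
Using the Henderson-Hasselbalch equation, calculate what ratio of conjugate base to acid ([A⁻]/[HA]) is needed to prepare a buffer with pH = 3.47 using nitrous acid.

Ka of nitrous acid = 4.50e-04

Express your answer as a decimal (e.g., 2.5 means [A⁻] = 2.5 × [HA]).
[A⁻]/[HA] = 1.328

pKa = −log(4.50e-04) = 3.3468. pH = pKa + log([A⁻]/[HA]). 3.47 = 3.3468 + log(ratio). log(ratio) = 3.47 − 3.3468 = 0.1232. ratio = 10^(0.1232) = 1.328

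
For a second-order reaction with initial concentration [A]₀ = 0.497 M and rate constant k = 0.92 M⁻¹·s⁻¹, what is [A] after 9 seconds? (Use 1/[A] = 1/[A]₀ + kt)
0.0972 M

1/[A] = 1/[A]₀ + k·t = 1/0.497 + (0.92)·(9) = 2.0121 + 8.2800 = 10.2921
[A] = 1/10.2921 = 0.0972 M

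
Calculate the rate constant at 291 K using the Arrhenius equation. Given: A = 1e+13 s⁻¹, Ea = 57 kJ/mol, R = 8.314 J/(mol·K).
5.86e+02 s⁻¹

k = A·exp(-Ea/(R·T)) = 1e+13·exp(-57000/(8.314·291)) = 1e+13·exp(-23.5598) = 1e+13·5.8628e-11 = 5.86e+02 s⁻¹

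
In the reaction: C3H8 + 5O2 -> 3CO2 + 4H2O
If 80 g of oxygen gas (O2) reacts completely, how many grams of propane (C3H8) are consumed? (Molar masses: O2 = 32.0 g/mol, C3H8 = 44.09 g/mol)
Moles of O2 = 80 g ÷ 32.0 g/mol = 2.5 mol
Mole ratio: 1 mol C3H8 / 5 mol O2
Moles of C3H8 = 2.5 × (1/5) = 0.5 mol
Mass of C3H8 = 0.5 mol × 44.09 g/mol = 22.05 g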